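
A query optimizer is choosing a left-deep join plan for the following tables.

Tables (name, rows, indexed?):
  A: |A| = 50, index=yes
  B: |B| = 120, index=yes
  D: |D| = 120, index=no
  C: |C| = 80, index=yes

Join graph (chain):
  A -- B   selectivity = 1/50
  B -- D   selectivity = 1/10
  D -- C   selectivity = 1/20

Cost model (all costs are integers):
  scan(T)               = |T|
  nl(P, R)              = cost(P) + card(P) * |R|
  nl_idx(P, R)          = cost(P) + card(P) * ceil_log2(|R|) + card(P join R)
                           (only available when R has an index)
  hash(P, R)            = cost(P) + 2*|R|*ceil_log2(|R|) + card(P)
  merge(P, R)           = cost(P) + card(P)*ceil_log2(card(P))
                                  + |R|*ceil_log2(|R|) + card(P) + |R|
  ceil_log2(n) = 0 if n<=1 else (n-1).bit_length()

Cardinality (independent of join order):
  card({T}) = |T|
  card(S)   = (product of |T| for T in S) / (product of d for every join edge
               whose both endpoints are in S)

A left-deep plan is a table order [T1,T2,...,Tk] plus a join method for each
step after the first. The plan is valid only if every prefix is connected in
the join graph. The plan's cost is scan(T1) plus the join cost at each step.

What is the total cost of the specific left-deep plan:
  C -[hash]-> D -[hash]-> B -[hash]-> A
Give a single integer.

10360

step 1: scan C: cost=80, card=80
step 2: join D via hash
    card(P join D) = 80*120/(20) = 480
    cost = 80 + 2*120*7 + 80 = 1840
step 3: join B via hash
    card(P join B) = 480*120/(10) = 5760
    cost = 1840 + 2*120*7 + 480 = 4000
step 4: join A via hash
    card(P join A) = 5760*50/(50) = 5760
    cost = 4000 + 2*50*6 + 5760 = 10360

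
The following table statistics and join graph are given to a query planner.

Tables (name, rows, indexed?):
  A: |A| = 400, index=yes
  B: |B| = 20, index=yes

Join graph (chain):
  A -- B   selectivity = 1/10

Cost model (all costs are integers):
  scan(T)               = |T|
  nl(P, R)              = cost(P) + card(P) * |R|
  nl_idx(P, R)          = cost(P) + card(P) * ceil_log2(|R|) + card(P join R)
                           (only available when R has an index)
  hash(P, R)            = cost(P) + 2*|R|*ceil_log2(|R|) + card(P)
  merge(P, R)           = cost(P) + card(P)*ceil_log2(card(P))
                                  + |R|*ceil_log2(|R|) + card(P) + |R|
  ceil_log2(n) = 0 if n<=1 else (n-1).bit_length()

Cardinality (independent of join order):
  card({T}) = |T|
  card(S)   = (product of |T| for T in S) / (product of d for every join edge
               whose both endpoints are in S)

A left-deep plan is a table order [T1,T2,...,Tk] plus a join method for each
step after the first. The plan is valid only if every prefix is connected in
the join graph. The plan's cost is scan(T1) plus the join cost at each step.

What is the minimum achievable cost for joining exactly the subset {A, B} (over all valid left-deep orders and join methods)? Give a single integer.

1000

Selinger DP over subsets of {A,B}:
  {A}: scan cost=400, card=400
  {B}: scan cost=20, card=20
  {AB}: card=800; try (B,hash)→1000, (A,nl_idx)→1000, (B,nl_idx)→3200, (A,merge)→4140, (B,merge)→4520, (A,hash)→7240 …(+2); best=1000 via (B,hash)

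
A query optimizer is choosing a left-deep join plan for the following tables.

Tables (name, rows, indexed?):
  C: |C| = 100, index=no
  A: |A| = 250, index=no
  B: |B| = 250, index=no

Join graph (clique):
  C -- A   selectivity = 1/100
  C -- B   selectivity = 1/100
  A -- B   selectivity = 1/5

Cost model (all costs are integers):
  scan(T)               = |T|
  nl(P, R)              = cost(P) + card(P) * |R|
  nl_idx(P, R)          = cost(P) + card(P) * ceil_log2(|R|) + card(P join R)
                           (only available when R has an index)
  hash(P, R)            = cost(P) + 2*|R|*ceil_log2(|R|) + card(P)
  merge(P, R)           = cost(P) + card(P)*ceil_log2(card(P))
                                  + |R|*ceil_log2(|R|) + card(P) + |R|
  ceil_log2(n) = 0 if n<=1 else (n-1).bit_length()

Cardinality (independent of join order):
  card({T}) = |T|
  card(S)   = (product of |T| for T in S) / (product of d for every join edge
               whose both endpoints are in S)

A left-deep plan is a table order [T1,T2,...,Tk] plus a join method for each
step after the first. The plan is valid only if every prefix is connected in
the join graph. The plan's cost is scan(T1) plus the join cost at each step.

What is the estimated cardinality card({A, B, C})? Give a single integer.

125

Tables in S: A(250), B(250), C(100)
Edges inside S: C-A(d=100), C-B(d=100), A-B(d=5)
numerator = 250 * 250 * 100 = 6250000
denominator = 100 * 100 * 5 = 50000
card(S) = 6250000 / 50000 = 125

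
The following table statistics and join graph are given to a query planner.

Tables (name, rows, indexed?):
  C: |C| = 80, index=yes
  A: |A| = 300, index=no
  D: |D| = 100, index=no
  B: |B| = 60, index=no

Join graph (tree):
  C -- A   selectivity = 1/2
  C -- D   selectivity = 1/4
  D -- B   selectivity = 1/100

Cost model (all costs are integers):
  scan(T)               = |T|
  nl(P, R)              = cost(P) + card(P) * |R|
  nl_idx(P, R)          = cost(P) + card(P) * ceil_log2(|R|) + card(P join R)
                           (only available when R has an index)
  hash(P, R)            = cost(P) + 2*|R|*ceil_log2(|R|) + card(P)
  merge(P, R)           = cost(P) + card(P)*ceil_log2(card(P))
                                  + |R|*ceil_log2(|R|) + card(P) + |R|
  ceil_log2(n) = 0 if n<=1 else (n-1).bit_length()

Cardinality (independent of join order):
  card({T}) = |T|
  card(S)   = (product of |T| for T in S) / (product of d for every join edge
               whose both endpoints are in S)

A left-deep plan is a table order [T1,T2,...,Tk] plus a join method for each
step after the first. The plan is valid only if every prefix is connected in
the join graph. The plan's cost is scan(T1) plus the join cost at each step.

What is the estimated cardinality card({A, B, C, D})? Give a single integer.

180000

Tables in S: A(300), B(60), C(80), D(100)
Edges inside S: C-A(d=2), C-D(d=4), D-B(d=100)
numerator = 300 * 60 * 80 * 100 = 144000000
denominator = 2 * 4 * 100 = 800
card(S) = 144000000 / 800 = 180000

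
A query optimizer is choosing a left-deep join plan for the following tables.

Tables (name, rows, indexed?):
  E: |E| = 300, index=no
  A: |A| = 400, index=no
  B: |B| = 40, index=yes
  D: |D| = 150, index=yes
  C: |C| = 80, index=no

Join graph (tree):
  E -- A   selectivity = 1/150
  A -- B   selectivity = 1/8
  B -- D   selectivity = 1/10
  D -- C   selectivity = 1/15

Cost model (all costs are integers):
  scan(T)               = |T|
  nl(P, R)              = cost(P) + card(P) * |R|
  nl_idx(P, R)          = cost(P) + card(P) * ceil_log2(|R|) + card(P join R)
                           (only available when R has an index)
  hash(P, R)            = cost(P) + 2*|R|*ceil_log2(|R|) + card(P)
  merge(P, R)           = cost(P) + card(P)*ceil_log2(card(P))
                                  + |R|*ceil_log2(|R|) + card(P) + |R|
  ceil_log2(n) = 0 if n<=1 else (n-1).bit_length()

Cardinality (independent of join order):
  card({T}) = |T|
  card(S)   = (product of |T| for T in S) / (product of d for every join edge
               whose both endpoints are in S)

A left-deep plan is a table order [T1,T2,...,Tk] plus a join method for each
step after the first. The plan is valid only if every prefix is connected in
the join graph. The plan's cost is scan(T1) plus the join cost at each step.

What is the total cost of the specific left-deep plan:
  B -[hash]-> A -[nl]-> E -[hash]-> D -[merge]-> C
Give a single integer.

1634320

step 1: scan B: cost=40, card=40
step 2: join A via hash
    card(P join A) = 40*400/(8) = 2000
    cost = 40 + 2*400*9 + 40 = 7280
step 3: join E via nl
    card(P join E) = 2000*300/(150) = 4000
    cost = 7280 + 2000*300 = 607280
step 4: join D via hash
    card(P join D) = 4000*150/(10) = 60000
    cost = 607280 + 2*150*8 + 4000 = 613680
step 5: join C via merge
    card(P join C) = 60000*80/(15) = 320000
    cost = 613680 + 60000*16 + 80*7 + 60000 + 80 = 1634320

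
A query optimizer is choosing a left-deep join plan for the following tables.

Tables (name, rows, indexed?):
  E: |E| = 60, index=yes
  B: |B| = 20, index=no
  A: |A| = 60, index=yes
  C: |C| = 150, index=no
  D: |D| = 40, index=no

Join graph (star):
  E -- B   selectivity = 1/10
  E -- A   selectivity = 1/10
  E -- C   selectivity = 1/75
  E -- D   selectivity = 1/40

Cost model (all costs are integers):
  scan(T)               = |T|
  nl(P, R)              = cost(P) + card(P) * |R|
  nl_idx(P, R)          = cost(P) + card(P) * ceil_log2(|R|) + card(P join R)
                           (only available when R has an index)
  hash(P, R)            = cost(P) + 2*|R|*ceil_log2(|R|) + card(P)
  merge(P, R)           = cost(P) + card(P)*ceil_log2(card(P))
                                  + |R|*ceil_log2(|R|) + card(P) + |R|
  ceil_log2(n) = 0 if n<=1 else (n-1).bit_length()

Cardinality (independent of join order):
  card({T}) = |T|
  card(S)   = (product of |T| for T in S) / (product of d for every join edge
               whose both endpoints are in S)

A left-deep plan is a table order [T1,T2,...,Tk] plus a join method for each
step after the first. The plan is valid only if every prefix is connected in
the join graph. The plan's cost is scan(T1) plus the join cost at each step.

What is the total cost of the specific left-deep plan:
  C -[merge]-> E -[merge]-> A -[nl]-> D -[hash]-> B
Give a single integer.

33020

step 1: scan C: cost=150, card=150
step 2: join E via merge
    card(P join E) = 150*60/(75) = 120
    cost = 150 + 150*8 + 60*6 + 150 + 60 = 1920
step 3: join A via merge
    card(P join A) = 120*60/(10) = 720
    cost = 1920 + 120*7 + 60*6 + 120 + 60 = 3300
step 4: join D via nl
    card(P join D) = 720*40/(40) = 720
    cost = 3300 + 720*40 = 32100
step 5: join B via hash
    card(P join B) = 720*20/(10) = 1440
    cost = 32100 + 2*20*5 + 720 = 33020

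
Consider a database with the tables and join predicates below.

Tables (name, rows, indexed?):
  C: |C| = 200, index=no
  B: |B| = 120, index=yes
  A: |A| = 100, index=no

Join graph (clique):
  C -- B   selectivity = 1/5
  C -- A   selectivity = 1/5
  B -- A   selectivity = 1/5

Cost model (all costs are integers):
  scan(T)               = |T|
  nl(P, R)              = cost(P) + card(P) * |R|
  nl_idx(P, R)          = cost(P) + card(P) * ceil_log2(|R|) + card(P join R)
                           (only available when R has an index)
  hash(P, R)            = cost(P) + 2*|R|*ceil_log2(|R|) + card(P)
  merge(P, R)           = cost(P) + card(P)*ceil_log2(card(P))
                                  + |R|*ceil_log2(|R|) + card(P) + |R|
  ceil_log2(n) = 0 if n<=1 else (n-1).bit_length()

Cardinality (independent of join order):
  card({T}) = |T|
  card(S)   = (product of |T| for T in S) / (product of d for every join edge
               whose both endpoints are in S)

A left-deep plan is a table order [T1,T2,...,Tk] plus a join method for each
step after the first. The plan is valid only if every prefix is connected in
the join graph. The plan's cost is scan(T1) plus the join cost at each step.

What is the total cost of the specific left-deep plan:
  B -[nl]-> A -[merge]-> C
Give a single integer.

step 1: scan B: cost=120, card=120
step 2: join A via nl
    card(P join A) = 120*100/(5) = 2400
    cost = 120 + 120*100 = 12120
step 3: join C via merge
    card(P join C) = 2400*200/(5*5) = 19200
    cost = 12120 + 2400*12 + 200*8 + 2400 + 200 = 45120

45120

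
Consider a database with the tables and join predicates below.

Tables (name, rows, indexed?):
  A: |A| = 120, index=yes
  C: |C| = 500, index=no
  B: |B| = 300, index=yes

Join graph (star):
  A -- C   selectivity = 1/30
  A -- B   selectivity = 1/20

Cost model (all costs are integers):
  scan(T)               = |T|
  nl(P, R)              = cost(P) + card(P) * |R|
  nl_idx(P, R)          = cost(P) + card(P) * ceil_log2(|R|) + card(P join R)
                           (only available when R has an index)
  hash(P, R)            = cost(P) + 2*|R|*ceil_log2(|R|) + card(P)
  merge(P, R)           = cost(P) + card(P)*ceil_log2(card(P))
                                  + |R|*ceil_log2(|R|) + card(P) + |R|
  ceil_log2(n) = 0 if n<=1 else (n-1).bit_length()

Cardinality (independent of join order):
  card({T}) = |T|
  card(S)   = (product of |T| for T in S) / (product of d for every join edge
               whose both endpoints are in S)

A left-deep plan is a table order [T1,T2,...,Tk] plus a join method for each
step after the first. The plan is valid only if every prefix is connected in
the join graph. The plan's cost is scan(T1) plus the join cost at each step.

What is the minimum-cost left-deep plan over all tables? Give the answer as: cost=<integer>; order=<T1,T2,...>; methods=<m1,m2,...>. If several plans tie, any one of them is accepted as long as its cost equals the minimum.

Selinger DP (subsets sized 1..n):
  {A}: scan cost=120, card=120
  {C}: scan cost=500, card=500
  {B}: scan cost=300, card=300
  {AC}: card=2000; try (A,hash)→2680, (A,nl_idx)→6000, (C,merge)→6080, (A,merge)→6460, (C,hash)→9240, (C,nl)→60120 …(+1); best=2680 via (A,hash)
  {AB}: card=1800; try (A,hash)→2280, (B,nl_idx)→3000, (B,merge)→4080, (A,nl_idx)→4200, (A,merge)→4260, (B,hash)→5640 …(+2); best=2280 via (A,hash)
  {ABC}: card=30000; try (B,hash)→10080, (C,hash)→13080, (C,merge)→28880, (B,merge)→29680, (B,nl_idx)→50680, (B,nl)→602680 …(+1); best=10080 via (B,hash)

cost=10080; order=C,A,B; methods=hash,hash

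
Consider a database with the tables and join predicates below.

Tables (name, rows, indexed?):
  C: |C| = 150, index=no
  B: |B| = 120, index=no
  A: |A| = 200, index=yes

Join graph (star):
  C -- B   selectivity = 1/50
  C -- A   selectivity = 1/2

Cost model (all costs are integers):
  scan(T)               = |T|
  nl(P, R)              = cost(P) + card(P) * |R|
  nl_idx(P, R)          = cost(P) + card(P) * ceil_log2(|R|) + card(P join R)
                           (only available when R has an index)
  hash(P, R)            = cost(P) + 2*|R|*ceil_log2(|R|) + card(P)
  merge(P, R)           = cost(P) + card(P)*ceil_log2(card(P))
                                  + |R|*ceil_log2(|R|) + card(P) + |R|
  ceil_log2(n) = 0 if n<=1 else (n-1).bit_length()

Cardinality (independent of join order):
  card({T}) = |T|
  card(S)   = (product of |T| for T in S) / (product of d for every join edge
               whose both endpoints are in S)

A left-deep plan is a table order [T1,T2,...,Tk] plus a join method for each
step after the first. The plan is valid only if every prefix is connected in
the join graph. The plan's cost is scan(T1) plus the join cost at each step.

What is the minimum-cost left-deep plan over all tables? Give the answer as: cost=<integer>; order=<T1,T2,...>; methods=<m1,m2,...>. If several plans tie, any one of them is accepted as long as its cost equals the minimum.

Selinger DP (subsets sized 1..n):
  {C}: scan cost=150, card=150
  {B}: scan cost=120, card=120
  {A}: scan cost=200, card=200
  {BC}: card=360; try (B,hash)→1980, (C,merge)→2430, (B,merge)→2460, (C,hash)→2640, (C,nl)→18120, (B,nl)→18150; best=1980 via (B,hash)
  {AC}: card=15000; try (C,hash)→2800, (A,merge)→3300, (C,merge)→3350, (A,hash)→3500, (A,nl_idx)→16350, (A,nl)→30150 …(+1); best=2800 via (C,hash)
  {ABC}: card=36000; try (A,hash)→5540, (A,merge)→7380, (B,hash)→19480, (A,nl_idx)→40860, (A,nl)→73980, (B,merge)→228760 …(+1); best=5540 via (A,hash)

cost=5540; order=C,B,A; methods=hash,hash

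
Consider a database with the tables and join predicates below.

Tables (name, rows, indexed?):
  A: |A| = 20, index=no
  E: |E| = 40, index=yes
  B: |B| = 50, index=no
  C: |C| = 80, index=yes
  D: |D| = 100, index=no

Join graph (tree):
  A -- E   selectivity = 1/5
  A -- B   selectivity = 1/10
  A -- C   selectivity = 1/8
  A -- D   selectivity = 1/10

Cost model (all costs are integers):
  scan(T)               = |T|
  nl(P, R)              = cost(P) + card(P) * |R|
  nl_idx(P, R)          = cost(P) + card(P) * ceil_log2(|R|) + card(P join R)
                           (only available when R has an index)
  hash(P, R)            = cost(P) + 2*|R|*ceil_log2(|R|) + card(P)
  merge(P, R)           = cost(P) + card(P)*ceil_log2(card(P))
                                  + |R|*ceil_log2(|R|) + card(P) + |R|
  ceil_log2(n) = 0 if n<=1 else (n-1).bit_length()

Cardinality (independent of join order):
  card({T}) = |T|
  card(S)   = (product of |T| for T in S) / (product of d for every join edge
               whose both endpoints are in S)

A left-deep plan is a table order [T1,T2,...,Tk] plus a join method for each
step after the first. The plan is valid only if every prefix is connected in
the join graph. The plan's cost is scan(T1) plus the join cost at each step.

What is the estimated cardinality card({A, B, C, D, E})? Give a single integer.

Tables in S: A(20), B(50), C(80), D(100), E(40)
Edges inside S: A-E(d=5), A-B(d=10), A-C(d=8), A-D(d=10)
numerator = 20 * 50 * 80 * 100 * 40 = 320000000
denominator = 5 * 10 * 8 * 10 = 4000
card(S) = 320000000 / 4000 = 80000

80000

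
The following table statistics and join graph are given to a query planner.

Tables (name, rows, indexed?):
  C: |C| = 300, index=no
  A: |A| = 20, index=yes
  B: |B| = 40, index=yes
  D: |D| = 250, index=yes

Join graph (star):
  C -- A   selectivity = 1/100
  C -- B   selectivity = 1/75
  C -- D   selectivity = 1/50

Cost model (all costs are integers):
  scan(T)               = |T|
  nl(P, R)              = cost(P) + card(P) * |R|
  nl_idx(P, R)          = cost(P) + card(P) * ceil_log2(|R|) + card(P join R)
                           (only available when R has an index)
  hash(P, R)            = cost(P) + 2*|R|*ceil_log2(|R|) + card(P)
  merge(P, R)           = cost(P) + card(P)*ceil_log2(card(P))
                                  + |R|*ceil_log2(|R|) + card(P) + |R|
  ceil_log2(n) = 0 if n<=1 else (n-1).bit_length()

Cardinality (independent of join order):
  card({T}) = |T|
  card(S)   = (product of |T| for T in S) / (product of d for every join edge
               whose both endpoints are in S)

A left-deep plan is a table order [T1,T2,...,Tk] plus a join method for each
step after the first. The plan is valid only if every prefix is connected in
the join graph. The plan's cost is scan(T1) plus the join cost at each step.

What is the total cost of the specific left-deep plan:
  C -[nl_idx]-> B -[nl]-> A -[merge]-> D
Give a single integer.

7902

step 1: scan C: cost=300, card=300
step 2: join B via nl_idx
    card(P join B) = 300*40/(75) = 160
    cost = 300 + 300*6 + 160 = 2260
step 3: join A via nl
    card(P join A) = 160*20/(100) = 32
    cost = 2260 + 160*20 = 5460
step 4: join D via merge
    card(P join D) = 32*250/(50) = 160
    cost = 5460 + 32*5 + 250*8 + 32 + 250 = 7902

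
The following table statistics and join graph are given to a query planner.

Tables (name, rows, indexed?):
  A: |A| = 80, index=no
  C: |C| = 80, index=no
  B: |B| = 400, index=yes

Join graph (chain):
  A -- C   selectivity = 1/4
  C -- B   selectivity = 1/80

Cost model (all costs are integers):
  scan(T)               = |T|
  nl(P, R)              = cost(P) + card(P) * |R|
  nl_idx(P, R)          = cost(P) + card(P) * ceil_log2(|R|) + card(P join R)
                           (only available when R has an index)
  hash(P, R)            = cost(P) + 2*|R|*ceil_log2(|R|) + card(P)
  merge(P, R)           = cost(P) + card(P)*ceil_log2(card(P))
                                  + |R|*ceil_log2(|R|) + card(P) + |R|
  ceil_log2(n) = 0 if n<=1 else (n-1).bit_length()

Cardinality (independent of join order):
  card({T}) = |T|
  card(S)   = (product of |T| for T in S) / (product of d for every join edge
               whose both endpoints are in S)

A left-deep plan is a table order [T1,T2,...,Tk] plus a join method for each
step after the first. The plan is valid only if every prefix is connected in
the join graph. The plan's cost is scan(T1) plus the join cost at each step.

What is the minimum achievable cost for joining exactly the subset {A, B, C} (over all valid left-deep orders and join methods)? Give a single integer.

2720

Selinger DP over subsets of {A,B,C}:
  {A}: scan cost=80, card=80
  {C}: scan cost=80, card=80
  {B}: scan cost=400, card=400
  {AC}: card=1600; try (C,hash)→1280, (A,hash)→1280, (C,merge)→1360, (A,merge)→1360, (C,nl)→6480, (A,nl)→6480; best=1280 via (C,hash)
  {BC}: card=400; try (B,nl_idx)→1200, (C,hash)→1920, (B,merge)→4720, (C,merge)→5040, (B,hash)→7360, (B,nl)→32080 …(+1); best=1200 via (B,nl_idx)
  {ABC}: card=8000; try (A,hash)→2720, (A,merge)→5840, (B,hash)→10080, (B,nl_idx)→23680, (B,merge)→24480, (A,nl)→33200 …(+1); best=2720 via (A,hash)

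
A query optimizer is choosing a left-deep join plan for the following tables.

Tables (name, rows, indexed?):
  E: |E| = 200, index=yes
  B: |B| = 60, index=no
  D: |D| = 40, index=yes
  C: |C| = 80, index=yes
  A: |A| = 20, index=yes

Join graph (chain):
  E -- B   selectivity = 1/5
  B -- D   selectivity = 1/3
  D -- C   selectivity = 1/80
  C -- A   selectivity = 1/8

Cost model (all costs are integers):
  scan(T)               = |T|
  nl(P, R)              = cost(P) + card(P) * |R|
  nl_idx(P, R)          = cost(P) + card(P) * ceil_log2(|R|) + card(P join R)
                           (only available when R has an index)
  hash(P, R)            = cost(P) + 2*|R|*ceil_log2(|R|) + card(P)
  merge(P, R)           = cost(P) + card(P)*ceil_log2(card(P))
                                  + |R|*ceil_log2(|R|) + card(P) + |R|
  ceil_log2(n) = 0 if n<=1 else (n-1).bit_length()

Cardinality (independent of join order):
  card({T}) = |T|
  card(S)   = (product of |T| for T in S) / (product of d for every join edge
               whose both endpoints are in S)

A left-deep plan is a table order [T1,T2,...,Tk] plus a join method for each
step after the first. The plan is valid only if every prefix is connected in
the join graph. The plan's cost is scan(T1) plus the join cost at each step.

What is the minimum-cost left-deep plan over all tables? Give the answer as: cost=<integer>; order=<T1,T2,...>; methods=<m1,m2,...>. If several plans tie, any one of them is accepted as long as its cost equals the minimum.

Selinger DP (subsets sized 1..n):
  {E}: scan cost=200, card=200
  {B}: scan cost=60, card=60
  {D}: scan cost=40, card=40
  {C}: scan cost=80, card=80
  {A}: scan cost=20, card=20
  {BE}: card=2400; try (B,hash)→1120, (E,merge)→2280, (B,merge)→2420, (E,nl_idx)→2940, (E,hash)→3320, (E,nl)→12060 …(+1); best=1120 via (B,hash)
  {BD}: card=800; try (D,hash)→600, (B,merge)→740, (D,merge)→760, (B,hash)→800, (D,nl_idx)→1220, (B,nl)→2440 …(+1); best=600 via (D,hash)
  {CD}: card=40; try (C,nl_idx)→360, (D,nl_idx)→600, (D,hash)→640, (C,merge)→960, (D,merge)→1000, (C,hash)→1200 …(+2); best=360 via (C,nl_idx)
  {AC}: card=200; try (C,nl_idx)→360, (A,hash)→360, (A,nl_idx)→680, (C,merge)→780, (A,merge)→840, (C,hash)→1160 …(+2); best=360 via (C,nl_idx)
  {BDE}: card=32000; try (D,hash)→4000, (E,hash)→4600, (E,merge)→11200, (D,merge)→32600, (E,nl_idx)→39000, (D,nl_idx)→47520 …(+2); best=4000 via (D,hash)
  {BCD}: card=800; try (B,merge)→1060, (B,hash)→1120, (C,hash)→2520, (B,nl)→2760, (C,nl_idx)→7000, (C,merge)→10040 …(+1); best=1060 via (B,merge)
  {ACD}: card=100; try (A,hash)→600, (A,nl_idx)→660, (A,merge)→760, (D,hash)→1040, (A,nl)→1160, (D,nl_idx)→1660 …(+2); best=600 via (A,hash)
  {BCDE}: card=32000; try (E,hash)→5060, (E,merge)→11660, (C,hash)→37120, (E,nl_idx)→39460, (E,nl)→161060, (C,nl_idx)→260000 …(+2); best=5060 via (E,hash)
  {ABCD}: card=2000; try (B,hash)→1420, (B,merge)→1820, (A,hash)→2060, (B,nl)→6600, (A,nl_idx)→7060, (A,merge)→9980 …(+1); best=1420 via (B,hash)
  {ABCDE}: card=80000; try (E,hash)→6620, (E,merge)→27220, (A,hash)→37260, (E,nl_idx)→97420, (A,nl_idx)→245060, (E,nl)→401420 …(+2); best=6620 via (E,hash)

cost=6620; order=D,C,A,B,E; methods=nl_idx,hash,hash,hash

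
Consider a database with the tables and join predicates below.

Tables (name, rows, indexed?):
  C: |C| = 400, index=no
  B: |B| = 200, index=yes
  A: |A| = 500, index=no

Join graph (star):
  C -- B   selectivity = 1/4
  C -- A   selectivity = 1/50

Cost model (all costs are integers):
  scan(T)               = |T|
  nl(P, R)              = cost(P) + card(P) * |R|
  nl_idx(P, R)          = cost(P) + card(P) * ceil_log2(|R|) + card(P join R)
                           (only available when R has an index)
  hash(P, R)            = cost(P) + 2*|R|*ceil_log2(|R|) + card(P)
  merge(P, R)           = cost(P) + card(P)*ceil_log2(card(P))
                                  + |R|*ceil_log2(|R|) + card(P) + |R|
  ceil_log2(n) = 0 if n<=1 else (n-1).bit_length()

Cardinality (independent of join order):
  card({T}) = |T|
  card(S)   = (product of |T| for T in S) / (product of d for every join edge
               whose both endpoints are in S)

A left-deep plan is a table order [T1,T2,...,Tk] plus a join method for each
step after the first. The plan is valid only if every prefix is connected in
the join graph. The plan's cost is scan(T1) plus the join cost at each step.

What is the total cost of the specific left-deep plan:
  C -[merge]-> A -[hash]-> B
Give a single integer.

16600

step 1: scan C: cost=400, card=400
step 2: join A via merge
    card(P join A) = 400*500/(50) = 4000
    cost = 400 + 400*9 + 500*9 + 400 + 500 = 9400
step 3: join B via hash
    card(P join B) = 4000*200/(4) = 200000
    cost = 9400 + 2*200*8 + 4000 = 16600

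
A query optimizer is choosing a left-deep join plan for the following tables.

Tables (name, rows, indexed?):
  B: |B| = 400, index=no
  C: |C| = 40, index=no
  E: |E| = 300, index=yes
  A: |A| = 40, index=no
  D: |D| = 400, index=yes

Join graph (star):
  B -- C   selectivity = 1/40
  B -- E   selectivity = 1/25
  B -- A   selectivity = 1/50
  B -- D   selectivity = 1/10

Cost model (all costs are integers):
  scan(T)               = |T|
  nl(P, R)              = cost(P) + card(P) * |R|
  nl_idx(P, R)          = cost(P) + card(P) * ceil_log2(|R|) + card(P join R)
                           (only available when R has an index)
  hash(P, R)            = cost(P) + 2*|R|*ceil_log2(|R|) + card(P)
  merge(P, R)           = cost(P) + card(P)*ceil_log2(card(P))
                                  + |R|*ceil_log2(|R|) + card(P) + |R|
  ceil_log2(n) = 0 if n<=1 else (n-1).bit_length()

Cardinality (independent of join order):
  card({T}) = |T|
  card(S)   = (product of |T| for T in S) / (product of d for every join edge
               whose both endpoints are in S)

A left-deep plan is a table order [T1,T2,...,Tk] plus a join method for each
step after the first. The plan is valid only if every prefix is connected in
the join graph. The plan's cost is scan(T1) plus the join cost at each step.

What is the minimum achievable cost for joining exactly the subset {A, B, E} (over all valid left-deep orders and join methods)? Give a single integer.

7000

Selinger DP over subsets of {A,B,E}:
  {B}: scan cost=400, card=400
  {E}: scan cost=300, card=300
  {A}: scan cost=40, card=40
  {BE}: card=4800; try (E,hash)→6200, (B,merge)→7300, (E,merge)→7400, (B,hash)→7800, (E,nl_idx)→8800, (B,nl)→120300 …(+1); best=6200 via (E,hash)
  {AB}: card=320; try (A,hash)→1280, (B,merge)→4320, (A,merge)→4680, (B,hash)→7280, (B,nl)→16040, (A,nl)→16400; best=1280 via (A,hash)
  {ABE}: card=3840; try (E,hash)→7000, (E,merge)→7480, (E,nl_idx)→8000, (A,hash)→11480, (A,merge)→73680, (E,nl)→97280 …(+1); best=7000 via (E,hash)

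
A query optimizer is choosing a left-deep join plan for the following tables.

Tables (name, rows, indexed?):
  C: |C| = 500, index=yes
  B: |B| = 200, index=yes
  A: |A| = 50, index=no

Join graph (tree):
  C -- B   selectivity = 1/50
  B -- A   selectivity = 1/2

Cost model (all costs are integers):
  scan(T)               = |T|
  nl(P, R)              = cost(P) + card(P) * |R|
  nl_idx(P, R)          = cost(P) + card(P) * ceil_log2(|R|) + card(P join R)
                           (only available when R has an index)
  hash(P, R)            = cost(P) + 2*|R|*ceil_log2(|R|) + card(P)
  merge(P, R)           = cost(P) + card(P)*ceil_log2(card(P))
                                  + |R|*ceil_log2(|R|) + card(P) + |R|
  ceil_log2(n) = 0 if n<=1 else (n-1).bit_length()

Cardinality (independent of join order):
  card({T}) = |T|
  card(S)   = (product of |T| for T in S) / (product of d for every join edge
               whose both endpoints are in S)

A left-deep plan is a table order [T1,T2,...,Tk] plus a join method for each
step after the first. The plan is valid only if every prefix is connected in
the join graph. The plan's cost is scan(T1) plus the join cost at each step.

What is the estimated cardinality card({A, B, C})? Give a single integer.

50000

Tables in S: A(50), B(200), C(500)
Edges inside S: C-B(d=50), B-A(d=2)
numerator = 50 * 200 * 500 = 5000000
denominator = 50 * 2 = 100
card(S) = 5000000 / 100 = 50000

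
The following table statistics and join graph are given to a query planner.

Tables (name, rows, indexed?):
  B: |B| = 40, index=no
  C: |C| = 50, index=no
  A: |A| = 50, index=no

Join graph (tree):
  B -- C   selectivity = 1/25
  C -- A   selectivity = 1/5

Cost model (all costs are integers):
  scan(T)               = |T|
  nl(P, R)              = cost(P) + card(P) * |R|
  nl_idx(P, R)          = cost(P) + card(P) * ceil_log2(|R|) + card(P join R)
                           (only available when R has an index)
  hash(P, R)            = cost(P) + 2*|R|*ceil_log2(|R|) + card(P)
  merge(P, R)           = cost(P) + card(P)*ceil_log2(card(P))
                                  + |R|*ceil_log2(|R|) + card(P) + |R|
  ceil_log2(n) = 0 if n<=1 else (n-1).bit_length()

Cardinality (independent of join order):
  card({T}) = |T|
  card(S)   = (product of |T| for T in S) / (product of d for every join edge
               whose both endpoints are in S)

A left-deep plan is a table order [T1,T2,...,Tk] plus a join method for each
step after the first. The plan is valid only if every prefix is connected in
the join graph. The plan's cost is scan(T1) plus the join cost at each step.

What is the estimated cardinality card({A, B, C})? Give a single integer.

Tables in S: A(50), B(40), C(50)
Edges inside S: B-C(d=25), C-A(d=5)
numerator = 50 * 40 * 50 = 100000
denominator = 25 * 5 = 125
card(S) = 100000 / 125 = 800

800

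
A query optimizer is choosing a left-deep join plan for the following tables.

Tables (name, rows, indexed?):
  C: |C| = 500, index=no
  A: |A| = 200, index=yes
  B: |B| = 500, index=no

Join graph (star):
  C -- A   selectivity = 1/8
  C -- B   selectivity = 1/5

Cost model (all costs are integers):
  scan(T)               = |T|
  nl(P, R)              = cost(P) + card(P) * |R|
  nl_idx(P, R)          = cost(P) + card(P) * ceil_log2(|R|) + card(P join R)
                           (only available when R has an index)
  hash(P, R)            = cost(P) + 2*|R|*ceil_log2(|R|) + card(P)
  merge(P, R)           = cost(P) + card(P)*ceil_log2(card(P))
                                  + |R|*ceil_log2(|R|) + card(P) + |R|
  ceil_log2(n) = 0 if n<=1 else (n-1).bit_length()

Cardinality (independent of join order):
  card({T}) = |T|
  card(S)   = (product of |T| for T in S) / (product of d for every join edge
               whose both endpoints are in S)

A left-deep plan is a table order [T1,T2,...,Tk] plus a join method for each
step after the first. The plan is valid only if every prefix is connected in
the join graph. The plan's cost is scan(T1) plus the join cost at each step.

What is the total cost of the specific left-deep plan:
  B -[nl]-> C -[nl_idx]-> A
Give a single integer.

step 1: scan B: cost=500, card=500
step 2: join C via nl
    card(P join C) = 500*500/(5) = 50000
    cost = 500 + 500*500 = 250500
step 3: join A via nl_idx
    card(P join A) = 50000*200/(8) = 1250000
    cost = 250500 + 50000*8 + 1250000 = 1900500

1900500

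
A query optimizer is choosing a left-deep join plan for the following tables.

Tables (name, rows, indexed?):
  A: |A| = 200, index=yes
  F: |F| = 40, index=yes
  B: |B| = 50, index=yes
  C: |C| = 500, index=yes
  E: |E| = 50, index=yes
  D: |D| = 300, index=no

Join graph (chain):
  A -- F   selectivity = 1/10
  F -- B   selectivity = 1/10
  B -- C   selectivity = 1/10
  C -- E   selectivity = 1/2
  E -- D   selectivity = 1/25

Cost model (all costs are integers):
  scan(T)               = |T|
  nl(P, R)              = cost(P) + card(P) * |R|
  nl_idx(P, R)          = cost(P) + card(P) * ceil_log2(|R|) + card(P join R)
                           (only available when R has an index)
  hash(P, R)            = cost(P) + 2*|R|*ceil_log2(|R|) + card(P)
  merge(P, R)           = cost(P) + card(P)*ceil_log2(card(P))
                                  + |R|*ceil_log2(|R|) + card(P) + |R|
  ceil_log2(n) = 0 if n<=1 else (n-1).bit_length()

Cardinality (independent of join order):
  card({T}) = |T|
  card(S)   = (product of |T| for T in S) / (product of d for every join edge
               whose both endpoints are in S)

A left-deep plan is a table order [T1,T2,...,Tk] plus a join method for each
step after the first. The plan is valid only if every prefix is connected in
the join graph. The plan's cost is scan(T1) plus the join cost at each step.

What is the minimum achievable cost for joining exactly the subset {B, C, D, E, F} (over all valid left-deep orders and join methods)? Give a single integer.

Selinger DP over subsets of {B,C,D,E,F}:
  {F}: scan cost=40, card=40
  {B}: scan cost=50, card=50
  {C}: scan cost=500, card=500
  {E}: scan cost=50, card=50
  {D}: scan cost=300, card=300
  {BF}: card=200; try (B,nl_idx)→480, (F,nl_idx)→550, (F,hash)→580, (B,merge)→670, (F,merge)→680, (B,hash)→680 …(+2); best=480 via (B,nl_idx)
  {BC}: card=2500; try (B,hash)→1600, (C,nl_idx)→3000, (C,merge)→5400, (B,merge)→5850, (B,nl_idx)→6000, (C,hash)→9100 …(+2); best=1600 via (B,hash)
  {CE}: card=12500; try (E,hash)→1600, (C,merge)→5400, (E,merge)→5850, (C,hash)→9100, (C,nl_idx)→13000, (E,nl_idx)→16000 …(+2); best=1600 via (E,hash)
  {DE}: card=600; try (E,hash)→1200, (E,nl_idx)→2700, (D,merge)→3400, (E,merge)→3650, (D,hash)→5500, (D,nl)→15050 …(+1); best=1200 via (E,hash)
  {BCF}: card=10000; try (F,hash)→4580, (C,merge)→7280, (C,hash)→9680, (C,nl_idx)→12280, (F,nl_idx)→26600, (F,merge)→34380 …(+2); best=4580 via (F,hash)
  {BCE}: card=62500; try (E,hash)→4700, (B,hash)→14700, (E,merge)→34450, (E,nl_idx)→79100, (E,nl)→126600, (B,nl_idx)→139100 …(+2); best=4700 via (E,hash)
  {CDE}: card=150000; try (C,hash)→10800, (C,merge)→12800, (D,hash)→19500, (C,nl_idx)→156600, (D,merge)→192100, (C,nl)→301200 …(+1); best=10800 via (C,hash)
  {BCEF}: card=250000; try (E,hash)→15180, (F,hash)→67680, (E,merge)→154930, (E,nl_idx)→314580, (E,nl)→504580, (F,nl_idx)→629700 …(+2); best=15180 via (E,hash)
  {BCDE}: card=750000; try (D,hash)→72600, (B,hash)→161400, (D,merge)→1070200, (B,nl_idx)→1660800, (B,merge)→2861150, (B,nl)→7510800 …(+1); best=72600 via (D,hash)
  {BCDEF}: card=3000000; try (D,hash)→270580, (F,hash)→823080, (D,merge)→4768180, (F,nl_idx)→7572600, (F,merge)→15822880, (F,nl)→30072600 …(+1); best=270580 via (D,hash)

270580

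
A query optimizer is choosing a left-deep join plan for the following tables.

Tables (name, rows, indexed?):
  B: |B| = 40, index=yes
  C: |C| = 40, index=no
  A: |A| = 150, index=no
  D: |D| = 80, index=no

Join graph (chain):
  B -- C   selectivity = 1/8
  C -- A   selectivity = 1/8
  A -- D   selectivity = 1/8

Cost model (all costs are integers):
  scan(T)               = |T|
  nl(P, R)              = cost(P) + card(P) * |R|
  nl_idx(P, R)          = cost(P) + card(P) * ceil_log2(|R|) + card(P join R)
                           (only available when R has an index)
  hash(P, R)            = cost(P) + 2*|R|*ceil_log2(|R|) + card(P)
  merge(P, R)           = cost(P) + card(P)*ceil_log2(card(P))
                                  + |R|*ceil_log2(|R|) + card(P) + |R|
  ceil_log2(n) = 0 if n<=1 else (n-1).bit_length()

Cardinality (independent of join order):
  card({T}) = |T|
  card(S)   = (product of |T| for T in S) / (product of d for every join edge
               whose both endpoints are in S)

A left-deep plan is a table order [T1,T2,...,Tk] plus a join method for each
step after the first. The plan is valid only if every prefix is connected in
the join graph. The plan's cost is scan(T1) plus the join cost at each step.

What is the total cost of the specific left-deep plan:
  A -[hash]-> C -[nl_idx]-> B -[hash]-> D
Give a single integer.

13900

step 1: scan A: cost=150, card=150
step 2: join C via hash
    card(P join C) = 150*40/(8) = 750
    cost = 150 + 2*40*6 + 150 = 780
step 3: join B via nl_idx
    card(P join B) = 750*40/(8) = 3750
    cost = 780 + 750*6 + 3750 = 9030
step 4: join D via hash
    card(P join D) = 3750*80/(8) = 37500
    cost = 9030 + 2*80*7 + 3750 = 13900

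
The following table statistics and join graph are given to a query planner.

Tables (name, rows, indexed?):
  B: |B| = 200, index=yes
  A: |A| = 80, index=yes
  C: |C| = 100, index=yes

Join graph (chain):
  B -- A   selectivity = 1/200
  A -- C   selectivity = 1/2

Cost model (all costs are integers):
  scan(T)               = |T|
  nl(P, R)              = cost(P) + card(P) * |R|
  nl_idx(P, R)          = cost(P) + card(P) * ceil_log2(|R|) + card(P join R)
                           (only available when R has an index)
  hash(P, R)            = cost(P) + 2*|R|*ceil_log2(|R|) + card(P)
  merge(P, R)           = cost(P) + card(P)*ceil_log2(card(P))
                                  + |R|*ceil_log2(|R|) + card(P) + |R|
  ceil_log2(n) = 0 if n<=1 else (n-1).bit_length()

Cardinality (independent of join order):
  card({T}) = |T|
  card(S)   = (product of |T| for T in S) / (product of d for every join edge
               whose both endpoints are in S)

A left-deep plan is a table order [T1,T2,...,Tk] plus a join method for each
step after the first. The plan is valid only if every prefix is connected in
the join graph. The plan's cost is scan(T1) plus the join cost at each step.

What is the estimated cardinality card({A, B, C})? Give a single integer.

Tables in S: A(80), B(200), C(100)
Edges inside S: B-A(d=200), A-C(d=2)
numerator = 80 * 200 * 100 = 1600000
denominator = 200 * 2 = 400
card(S) = 1600000 / 400 = 4000

4000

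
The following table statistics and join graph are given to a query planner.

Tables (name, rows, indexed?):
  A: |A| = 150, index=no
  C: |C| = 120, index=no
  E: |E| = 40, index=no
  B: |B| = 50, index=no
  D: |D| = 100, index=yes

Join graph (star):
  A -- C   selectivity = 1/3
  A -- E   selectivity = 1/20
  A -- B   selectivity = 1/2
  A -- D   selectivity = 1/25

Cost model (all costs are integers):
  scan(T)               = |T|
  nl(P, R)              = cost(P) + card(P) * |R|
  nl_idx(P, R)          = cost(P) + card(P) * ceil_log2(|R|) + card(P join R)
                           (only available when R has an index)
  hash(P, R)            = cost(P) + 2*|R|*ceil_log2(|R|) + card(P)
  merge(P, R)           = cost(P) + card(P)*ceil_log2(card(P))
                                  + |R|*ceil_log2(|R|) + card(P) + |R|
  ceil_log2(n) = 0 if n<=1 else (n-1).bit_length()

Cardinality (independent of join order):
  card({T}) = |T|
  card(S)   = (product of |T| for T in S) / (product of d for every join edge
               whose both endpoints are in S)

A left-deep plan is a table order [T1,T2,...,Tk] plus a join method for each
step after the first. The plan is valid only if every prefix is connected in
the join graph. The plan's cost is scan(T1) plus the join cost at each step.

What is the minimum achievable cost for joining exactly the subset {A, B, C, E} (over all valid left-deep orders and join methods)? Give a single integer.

Selinger DP over subsets of {A,B,C,E}:
  {A}: scan cost=150, card=150
  {C}: scan cost=120, card=120
  {E}: scan cost=40, card=40
  {B}: scan cost=50, card=50
  {AC}: card=6000; try (C,hash)→1980, (A,merge)→2430, (C,merge)→2460, (A,hash)→2640, (A,nl)→18120, (C,nl)→18150; best=1980 via (C,hash)
  {AE}: card=300; try (E,hash)→780, (A,merge)→1670, (E,merge)→1780, (A,hash)→2480, (A,nl)→6040, (E,nl)→6150; best=780 via (E,hash)
  {AB}: card=3750; try (B,hash)→900, (A,merge)→1750, (B,merge)→1850, (A,hash)→2500, (A,nl)→7550, (B,nl)→7650; best=900 via (B,hash)
  {ACE}: card=12000; try (C,hash)→2760, (C,merge)→4740, (E,hash)→8460, (C,nl)→36780, (E,merge)→86260, (E,nl)→241980; best=2760 via (C,hash)
  {ABC}: card=150000; try (C,hash)→6330, (B,hash)→8580, (C,merge)→50610, (B,merge)→86330, (B,nl)→301980, (C,nl)→450900; best=6330 via (C,hash)
  {ABE}: card=7500; try (B,hash)→1680, (B,merge)→4130, (E,hash)→5130, (B,nl)→15780, (E,merge)→49930, (E,nl)→150900; best=1680 via (B,hash)
  {ABCE}: card=300000; try (C,hash)→10860, (B,hash)→15360, (C,merge)→107640, (E,hash)→156810, (B,merge)→183110, (B,nl)→602760 …(+3); best=10860 via (C,hash)

10860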